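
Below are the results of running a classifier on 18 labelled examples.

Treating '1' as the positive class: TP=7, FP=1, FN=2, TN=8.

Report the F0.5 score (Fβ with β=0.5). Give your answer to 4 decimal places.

Fβ = (1+β²)·TP / ((1+β²)·TP + β²·FN + FP), with β²=1/4
= 1.25·7 / (1.25·7 + 0.25·2 + 1) = 0.8537

0.8537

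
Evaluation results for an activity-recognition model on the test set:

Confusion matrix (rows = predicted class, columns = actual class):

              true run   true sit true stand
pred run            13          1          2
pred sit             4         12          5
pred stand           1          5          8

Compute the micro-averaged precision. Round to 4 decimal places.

0.6471

Micro-averaging pools counts across classes: ΣTP=33, ΣFP=18, ΣFN=18.
Micro-precision = TP/(TP+FP) on pooled counts = 0.6471 (equals overall accuracy in single-label multiclass).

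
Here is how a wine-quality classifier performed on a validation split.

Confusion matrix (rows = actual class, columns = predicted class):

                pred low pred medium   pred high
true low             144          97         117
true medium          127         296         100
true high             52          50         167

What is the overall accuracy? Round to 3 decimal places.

Accuracy = trace / total = (144+296+167=607) / 1150 = 607/1150 = 0.528

0.528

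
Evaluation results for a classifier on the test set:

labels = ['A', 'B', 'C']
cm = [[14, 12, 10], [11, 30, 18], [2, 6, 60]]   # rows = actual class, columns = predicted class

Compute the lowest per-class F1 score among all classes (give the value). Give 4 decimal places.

Per-class F1 score (2·TP/(2·TP+FP+FN)):
  A: TP=14, FP=11+2=13, FN=12+10=22 → 28/63 = 0.44444
  B: TP=30, FP=12+6=18, FN=11+18=29 → 60/107 = 0.56075
  C: TP=60, FP=10+18=28, FN=2+6=8 → 120/156 = 0.76923
Lowest is class 'A' with F1 score = 0.4444.

0.4444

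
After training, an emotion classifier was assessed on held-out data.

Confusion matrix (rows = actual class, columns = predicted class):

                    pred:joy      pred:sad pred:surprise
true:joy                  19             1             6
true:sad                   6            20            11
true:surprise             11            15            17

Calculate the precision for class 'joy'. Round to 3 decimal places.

precision = TP/(TP+FP).
joy: TP=19, FP=6+11=17 → 19/36 = 0.5278

0.528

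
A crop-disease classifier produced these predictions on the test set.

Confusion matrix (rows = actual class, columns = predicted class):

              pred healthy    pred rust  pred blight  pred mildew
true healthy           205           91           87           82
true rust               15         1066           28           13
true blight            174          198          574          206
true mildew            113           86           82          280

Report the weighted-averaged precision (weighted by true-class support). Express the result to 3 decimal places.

0.650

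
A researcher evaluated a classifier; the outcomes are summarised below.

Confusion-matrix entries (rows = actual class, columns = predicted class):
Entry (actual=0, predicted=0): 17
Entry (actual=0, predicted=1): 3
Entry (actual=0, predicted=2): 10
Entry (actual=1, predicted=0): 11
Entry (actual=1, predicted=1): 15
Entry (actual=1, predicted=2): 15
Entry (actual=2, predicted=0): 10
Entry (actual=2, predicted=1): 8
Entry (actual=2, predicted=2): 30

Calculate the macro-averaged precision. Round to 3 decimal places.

Per-class precision (TP/(TP+FP)):
  0: TP=17, FP=11+10=21 → 17/38 = 0.4474
  1: TP=15, FP=3+8=11 → 15/26 = 0.5769
  2: TP=30, FP=10+15=25 → 30/55 = 0.5455
Macro-precision = mean = (0.4474 + 0.5769 + 0.5455) / 3 = 0.523

0.523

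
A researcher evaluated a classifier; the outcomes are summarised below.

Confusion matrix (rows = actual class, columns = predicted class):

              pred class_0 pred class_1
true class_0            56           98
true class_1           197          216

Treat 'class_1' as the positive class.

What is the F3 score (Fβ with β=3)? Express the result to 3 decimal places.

0.536

Fβ = (1+β²)·TP / ((1+β²)·TP + β²·FN + FP), with β²=9
= 10·216 / (10·216 + 9·197 + 98) = 0.536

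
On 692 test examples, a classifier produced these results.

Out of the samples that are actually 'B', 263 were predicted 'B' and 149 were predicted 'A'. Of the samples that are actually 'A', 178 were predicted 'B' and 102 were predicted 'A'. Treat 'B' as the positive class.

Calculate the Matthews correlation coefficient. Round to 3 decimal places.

MCC = (TP·TN − FP·FN) / √((TP+FP)(TP+FN)(TN+FP)(TN+FN))
Numerator = 263·102 − 178·149 = 304
Denominator = √(441·412·280·251) = √12769313760 = 113001.3883
MCC = 304 / 113001.3883 = 0.003

0.003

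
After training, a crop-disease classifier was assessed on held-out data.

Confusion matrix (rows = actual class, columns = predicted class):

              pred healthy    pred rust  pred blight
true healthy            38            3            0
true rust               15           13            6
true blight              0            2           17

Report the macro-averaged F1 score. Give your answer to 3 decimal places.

Per-class F1 score (2·TP/(2·TP+FP+FN)):
  healthy: TP=38, FP=15+0=15, FN=3+0=3 → 76/94 = 0.8085
  rust: TP=13, FP=3+2=5, FN=15+6=21 → 26/52 = 0.5000
  blight: TP=17, FP=0+6=6, FN=0+2=2 → 34/42 = 0.8095
Macro-F1 score = mean = (0.8085 + 0.5000 + 0.8095) / 3 = 0.706

0.706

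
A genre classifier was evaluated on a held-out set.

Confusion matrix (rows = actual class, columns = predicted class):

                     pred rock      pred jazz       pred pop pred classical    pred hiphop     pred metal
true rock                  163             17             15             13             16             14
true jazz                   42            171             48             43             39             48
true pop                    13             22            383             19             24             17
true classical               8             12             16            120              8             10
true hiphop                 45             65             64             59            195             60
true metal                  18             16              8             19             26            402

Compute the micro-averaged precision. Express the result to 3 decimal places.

0.635

Micro-averaging pools counts across classes: ΣTP=1434, ΣFP=824, ΣFN=824.
Micro-precision = TP/(TP+FP) on pooled counts = 0.635 (equals overall accuracy in single-label multiclass).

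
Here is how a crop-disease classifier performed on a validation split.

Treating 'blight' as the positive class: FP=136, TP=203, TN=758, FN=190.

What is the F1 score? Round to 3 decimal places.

0.555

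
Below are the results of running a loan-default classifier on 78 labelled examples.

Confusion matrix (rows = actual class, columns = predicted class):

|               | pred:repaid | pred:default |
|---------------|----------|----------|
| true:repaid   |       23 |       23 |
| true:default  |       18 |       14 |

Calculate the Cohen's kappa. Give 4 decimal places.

-0.0610

Observed agreement pₒ = trace/N = 37/78 = 0.47436
Expected agreement pₑ = Σ (rowᵢ·colᵢ)/N² = (46·41 + 32·37)/78² = 0.50460
κ = (pₒ − pₑ)/(1 − pₑ) = (0.47436 − 0.50460)/(1 − 0.50460) = -0.0610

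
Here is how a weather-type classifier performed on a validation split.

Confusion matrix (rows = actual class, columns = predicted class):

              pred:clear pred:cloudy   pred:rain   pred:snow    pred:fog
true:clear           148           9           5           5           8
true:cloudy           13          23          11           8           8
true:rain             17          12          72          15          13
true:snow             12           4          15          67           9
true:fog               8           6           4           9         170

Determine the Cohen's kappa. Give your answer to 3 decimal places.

Observed agreement pₒ = trace/N = 480/671 = 0.7154
Expected agreement pₑ = Σ (rowᵢ·colᵢ)/N² = (175·198 + 63·54 + 129·107 + 107·104 + 197·208)/671² = 0.2309
κ = (pₒ − pₑ)/(1 − pₑ) = (0.7154 − 0.2309)/(1 − 0.2309) = 0.630

0.630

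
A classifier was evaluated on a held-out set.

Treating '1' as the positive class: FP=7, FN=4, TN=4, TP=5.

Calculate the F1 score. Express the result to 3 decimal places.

Precision = TP/(TP+FP) = 5/12 = 0.4167
Recall = TP/(TP+FN) = 5/9 = 0.5556
F1 = 2·TP/(2·TP+FP+FN) = 10/21 = 0.476

0.476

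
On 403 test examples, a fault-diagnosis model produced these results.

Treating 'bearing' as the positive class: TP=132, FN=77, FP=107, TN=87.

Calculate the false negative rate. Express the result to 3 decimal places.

0.368

FNR = FN/(FN+TP) = 77/(77+132) = 0.368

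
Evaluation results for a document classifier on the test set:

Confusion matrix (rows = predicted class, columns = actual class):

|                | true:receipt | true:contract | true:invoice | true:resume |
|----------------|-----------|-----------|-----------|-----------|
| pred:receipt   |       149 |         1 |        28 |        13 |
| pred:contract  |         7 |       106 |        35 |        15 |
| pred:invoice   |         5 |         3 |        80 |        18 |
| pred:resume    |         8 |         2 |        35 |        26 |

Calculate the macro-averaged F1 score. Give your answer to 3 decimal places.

0.631

Per-class F1 score (2·TP/(2·TP+FP+FN)):
  receipt: TP=149, FP=1+28+13=42, FN=7+5+8=20 → 298/360 = 0.8278
  contract: TP=106, FP=7+35+15=57, FN=1+3+2=6 → 212/275 = 0.7709
  invoice: TP=80, FP=5+3+18=26, FN=28+35+35=98 → 160/284 = 0.5634
  resume: TP=26, FP=8+2+35=45, FN=13+15+18=46 → 52/143 = 0.3636
Macro-F1 score = mean = (0.8278 + 0.7709 + 0.5634 + 0.3636) / 4 = 0.631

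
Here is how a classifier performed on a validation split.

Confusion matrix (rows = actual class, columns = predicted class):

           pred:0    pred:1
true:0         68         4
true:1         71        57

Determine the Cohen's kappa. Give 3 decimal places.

Observed agreement pₒ = trace/N = 125/200 = 0.6250
Expected agreement pₑ = Σ (rowᵢ·colᵢ)/N² = (72·139 + 128·61)/200² = 0.4454
κ = (pₒ − pₑ)/(1 − pₑ) = (0.6250 − 0.4454)/(1 − 0.4454) = 0.324

0.324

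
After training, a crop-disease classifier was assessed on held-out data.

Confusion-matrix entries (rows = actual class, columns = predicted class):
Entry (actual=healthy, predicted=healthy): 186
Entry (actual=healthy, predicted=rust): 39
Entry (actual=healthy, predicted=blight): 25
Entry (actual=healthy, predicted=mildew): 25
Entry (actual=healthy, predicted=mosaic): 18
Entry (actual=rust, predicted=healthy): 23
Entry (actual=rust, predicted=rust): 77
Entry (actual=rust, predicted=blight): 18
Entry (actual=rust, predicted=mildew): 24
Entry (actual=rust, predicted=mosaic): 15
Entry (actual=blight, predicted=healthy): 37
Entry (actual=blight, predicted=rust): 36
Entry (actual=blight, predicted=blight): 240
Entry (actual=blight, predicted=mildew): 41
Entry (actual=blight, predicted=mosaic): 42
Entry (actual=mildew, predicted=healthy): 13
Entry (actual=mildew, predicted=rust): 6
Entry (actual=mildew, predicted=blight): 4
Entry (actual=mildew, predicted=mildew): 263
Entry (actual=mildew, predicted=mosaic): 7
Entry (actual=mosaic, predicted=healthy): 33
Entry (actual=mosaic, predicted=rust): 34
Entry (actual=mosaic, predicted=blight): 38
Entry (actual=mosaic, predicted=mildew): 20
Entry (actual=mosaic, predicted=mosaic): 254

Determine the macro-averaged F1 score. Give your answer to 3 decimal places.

Per-class F1 score (2·TP/(2·TP+FP+FN)):
  healthy: TP=186, FP=23+37+13+33=106, FN=39+25+25+18=107 → 372/585 = 0.6359
  rust: TP=77, FP=39+36+6+34=115, FN=23+18+24+15=80 → 154/349 = 0.4413
  blight: TP=240, FP=25+18+4+38=85, FN=37+36+41+42=156 → 480/721 = 0.6657
  mildew: TP=263, FP=25+24+41+20=110, FN=13+6+4+7=30 → 526/666 = 0.7898
  mosaic: TP=254, FP=18+15+42+7=82, FN=33+34+38+20=125 → 508/715 = 0.7105
Macro-F1 score = mean = (0.6359 + 0.4413 + 0.6657 + 0.7898 + 0.7105) / 5 = 0.649

0.649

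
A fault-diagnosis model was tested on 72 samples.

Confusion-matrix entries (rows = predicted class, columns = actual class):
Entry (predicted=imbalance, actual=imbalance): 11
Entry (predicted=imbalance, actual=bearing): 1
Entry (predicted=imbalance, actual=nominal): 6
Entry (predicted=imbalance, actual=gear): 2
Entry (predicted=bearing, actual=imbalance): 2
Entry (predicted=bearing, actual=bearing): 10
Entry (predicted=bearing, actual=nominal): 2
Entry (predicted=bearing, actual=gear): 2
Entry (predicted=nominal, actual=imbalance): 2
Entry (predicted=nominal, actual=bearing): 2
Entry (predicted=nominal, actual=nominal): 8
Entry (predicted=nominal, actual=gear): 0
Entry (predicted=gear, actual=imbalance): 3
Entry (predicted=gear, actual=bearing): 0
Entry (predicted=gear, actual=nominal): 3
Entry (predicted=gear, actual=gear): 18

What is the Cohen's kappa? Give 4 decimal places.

0.5337

Observed agreement pₒ = trace/N = 47/72 = 0.65278
Expected agreement pₑ = Σ (rowᵢ·colᵢ)/N² = (18·20 + 13·16 + 19·12 + 22·24)/72² = 0.25540
κ = (pₒ − pₑ)/(1 − pₑ) = (0.65278 − 0.25540)/(1 − 0.25540) = 0.5337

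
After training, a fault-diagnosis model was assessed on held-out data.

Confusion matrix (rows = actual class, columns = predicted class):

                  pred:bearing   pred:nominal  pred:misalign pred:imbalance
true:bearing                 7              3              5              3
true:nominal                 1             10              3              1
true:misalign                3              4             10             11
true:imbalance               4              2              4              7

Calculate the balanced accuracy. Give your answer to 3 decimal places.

Balanced accuracy = mean of per-class recall.
  bearing: recall = 7/18 = 0.3889
  nominal: recall = 10/15 = 0.6667
  misalign: recall = 10/28 = 0.3571
  imbalance: recall = 7/17 = 0.4118
Mean = (0.3889 + 0.6667 + 0.3571 + 0.4118) / 4 = 0.456

0.456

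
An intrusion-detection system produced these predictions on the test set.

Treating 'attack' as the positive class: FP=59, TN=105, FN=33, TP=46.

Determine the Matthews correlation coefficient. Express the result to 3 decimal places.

0.210

MCC = (TP·TN − FP·FN) / √((TP+FP)(TP+FN)(TN+FP)(TN+FN))
Numerator = 46·105 − 59·33 = 2883
Denominator = √(105·79·164·138) = √187732440 = 13701.5488
MCC = 2883 / 13701.5488 = 0.210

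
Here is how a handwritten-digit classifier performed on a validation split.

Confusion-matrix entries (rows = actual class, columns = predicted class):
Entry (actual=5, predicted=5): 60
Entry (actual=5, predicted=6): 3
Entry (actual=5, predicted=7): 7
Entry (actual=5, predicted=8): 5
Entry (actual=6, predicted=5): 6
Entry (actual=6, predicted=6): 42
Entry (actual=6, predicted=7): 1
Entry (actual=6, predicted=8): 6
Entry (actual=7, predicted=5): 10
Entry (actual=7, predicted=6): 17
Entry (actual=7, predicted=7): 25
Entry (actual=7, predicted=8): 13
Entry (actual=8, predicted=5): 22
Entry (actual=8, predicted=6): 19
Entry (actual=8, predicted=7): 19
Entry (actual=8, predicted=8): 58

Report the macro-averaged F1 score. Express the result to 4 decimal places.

Per-class F1 score (2·TP/(2·TP+FP+FN)):
  5: TP=60, FP=6+10+22=38, FN=3+7+5=15 → 120/173 = 0.69364
  6: TP=42, FP=3+17+19=39, FN=6+1+6=13 → 84/136 = 0.61765
  7: TP=25, FP=7+1+19=27, FN=10+17+13=40 → 50/117 = 0.42735
  8: TP=58, FP=5+6+13=24, FN=22+19+19=60 → 116/200 = 0.58000
Macro-F1 score = mean = (0.69364 + 0.61765 + 0.42735 + 0.58000) / 4 = 0.5797

0.5797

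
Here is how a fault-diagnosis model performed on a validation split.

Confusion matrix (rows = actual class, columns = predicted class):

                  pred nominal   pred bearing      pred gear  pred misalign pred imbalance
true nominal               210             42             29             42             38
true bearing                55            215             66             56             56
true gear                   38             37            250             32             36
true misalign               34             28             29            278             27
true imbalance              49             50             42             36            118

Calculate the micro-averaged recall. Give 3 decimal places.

0.566

Micro-averaging pools counts across classes: ΣTP=1071, ΣFP=822, ΣFN=822.
Micro-recall = TP/(TP+FN) on pooled counts = 0.566 (equals overall accuracy in single-label multiclass).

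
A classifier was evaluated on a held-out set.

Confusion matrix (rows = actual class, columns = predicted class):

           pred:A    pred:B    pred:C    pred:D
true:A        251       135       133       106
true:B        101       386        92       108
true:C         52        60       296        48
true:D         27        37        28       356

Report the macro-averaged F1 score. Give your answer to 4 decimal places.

0.5810

Per-class F1 score (2·TP/(2·TP+FP+FN)):
  A: TP=251, FP=101+52+27=180, FN=135+133+106=374 → 502/1056 = 0.47538
  B: TP=386, FP=135+60+37=232, FN=101+92+108=301 → 772/1305 = 0.59157
  C: TP=296, FP=133+92+28=253, FN=52+60+48=160 → 592/1005 = 0.58905
  D: TP=356, FP=106+108+48=262, FN=27+37+28=92 → 712/1066 = 0.66792
Macro-F1 score = mean = (0.47538 + 0.59157 + 0.58905 + 0.66792) / 4 = 0.5810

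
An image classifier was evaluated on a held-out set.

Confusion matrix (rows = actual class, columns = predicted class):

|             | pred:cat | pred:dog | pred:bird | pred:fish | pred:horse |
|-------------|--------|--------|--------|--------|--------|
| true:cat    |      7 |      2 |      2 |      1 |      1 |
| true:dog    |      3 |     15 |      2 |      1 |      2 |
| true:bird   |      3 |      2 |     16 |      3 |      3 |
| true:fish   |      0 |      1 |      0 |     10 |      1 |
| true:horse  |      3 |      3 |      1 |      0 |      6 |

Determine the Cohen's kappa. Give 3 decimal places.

Observed agreement pₒ = trace/N = 54/88 = 0.6136
Expected agreement pₑ = Σ (rowᵢ·colᵢ)/N² = (13·16 + 23·23 + 27·21 + 12·15 + 13·13)/88² = 0.2135
κ = (pₒ − pₑ)/(1 − pₑ) = (0.6136 − 0.2135)/(1 − 0.2135) = 0.509

0.509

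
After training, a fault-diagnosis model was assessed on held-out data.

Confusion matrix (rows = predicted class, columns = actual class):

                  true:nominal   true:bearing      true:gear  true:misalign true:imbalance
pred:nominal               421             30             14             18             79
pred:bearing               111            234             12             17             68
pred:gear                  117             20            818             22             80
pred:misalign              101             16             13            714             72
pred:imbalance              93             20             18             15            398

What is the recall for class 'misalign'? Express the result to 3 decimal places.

0.908

recall = TP/(TP+FN).
misalign: TP=714, FN=18+17+22+15=72 → 714/786 = 0.9084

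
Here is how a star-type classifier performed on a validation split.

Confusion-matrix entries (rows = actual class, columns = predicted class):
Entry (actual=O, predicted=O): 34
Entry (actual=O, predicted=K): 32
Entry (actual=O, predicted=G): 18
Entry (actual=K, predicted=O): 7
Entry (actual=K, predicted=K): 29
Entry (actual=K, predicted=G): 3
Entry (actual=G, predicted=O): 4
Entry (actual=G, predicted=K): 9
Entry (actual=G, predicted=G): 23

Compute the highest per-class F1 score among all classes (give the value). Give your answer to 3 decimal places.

0.575

Per-class F1 score (2·TP/(2·TP+FP+FN)):
  O: TP=34, FP=7+4=11, FN=32+18=50 → 68/129 = 0.5271
  K: TP=29, FP=32+9=41, FN=7+3=10 → 58/109 = 0.5321
  G: TP=23, FP=18+3=21, FN=4+9=13 → 46/80 = 0.5750
Highest is class 'G' with F1 score = 0.575.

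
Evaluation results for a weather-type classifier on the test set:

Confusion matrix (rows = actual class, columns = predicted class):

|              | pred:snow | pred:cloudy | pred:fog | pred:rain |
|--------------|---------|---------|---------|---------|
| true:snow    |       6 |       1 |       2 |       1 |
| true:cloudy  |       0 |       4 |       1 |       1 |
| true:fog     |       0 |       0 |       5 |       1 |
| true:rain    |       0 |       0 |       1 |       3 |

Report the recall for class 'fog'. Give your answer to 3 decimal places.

0.833

One-vs-rest for 'fog': TP = diagonal; FP = other classes predicted 'fog'; FN = 'fog' predicted as other.
recall = TP/(TP+FN).
fog: TP=5, FN=0+0+1=1 → 5/6 = 0.8333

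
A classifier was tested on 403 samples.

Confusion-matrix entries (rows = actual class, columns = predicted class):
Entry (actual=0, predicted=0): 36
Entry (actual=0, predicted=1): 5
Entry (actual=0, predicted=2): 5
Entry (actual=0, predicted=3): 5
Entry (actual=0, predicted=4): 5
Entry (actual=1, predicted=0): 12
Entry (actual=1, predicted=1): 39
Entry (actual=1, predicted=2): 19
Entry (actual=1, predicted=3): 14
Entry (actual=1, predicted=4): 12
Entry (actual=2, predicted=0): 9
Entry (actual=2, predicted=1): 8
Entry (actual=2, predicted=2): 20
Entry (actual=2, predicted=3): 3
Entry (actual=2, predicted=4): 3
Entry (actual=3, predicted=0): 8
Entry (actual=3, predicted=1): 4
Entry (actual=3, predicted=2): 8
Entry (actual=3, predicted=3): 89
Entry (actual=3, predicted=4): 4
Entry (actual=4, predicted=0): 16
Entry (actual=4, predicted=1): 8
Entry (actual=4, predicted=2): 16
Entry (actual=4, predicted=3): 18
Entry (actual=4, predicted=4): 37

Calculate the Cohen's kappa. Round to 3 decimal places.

0.429

Observed agreement pₒ = trace/N = 221/403 = 0.5484
Expected agreement pₑ = Σ (rowᵢ·colᵢ)/N² = (56·81 + 96·64 + 43·68 + 113·129 + 95·61)/403² = 0.2092
κ = (pₒ − pₑ)/(1 − pₑ) = (0.5484 − 0.2092)/(1 − 0.2092) = 0.429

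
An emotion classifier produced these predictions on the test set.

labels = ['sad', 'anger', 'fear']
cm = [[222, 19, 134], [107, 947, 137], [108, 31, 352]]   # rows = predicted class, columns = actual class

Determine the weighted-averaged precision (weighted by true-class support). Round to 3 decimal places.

0.728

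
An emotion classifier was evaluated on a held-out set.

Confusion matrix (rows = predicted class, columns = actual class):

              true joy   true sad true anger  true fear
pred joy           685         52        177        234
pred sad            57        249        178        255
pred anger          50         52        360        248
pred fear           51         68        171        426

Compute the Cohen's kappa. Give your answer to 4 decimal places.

0.3591

Observed agreement pₒ = trace/N = 1720/3313 = 0.51917
Expected agreement pₑ = Σ (rowᵢ·colᵢ)/N² = (843·1148 + 421·739 + 886·710 + 1163·716)/3313² = 0.24970
κ = (pₒ − pₑ)/(1 − pₑ) = (0.51917 − 0.24970)/(1 − 0.24970) = 0.3591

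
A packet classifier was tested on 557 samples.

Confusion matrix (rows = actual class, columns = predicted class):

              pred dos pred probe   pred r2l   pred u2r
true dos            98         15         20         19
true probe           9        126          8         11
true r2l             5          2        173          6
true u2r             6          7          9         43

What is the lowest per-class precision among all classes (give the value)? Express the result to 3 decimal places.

Per-class precision (TP/(TP+FP)):
  dos: TP=98, FP=9+5+6=20 → 98/118 = 0.8305
  probe: TP=126, FP=15+2+7=24 → 126/150 = 0.8400
  r2l: TP=173, FP=20+8+9=37 → 173/210 = 0.8238
  u2r: TP=43, FP=19+11+6=36 → 43/79 = 0.5443
Lowest is class 'u2r' with precision = 0.544.

0.544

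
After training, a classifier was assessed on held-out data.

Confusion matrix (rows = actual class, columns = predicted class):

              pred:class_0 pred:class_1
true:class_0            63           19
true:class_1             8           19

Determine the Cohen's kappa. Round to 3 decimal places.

0.415

Observed agreement pₒ = trace/N = 82/109 = 0.7523
Expected agreement pₑ = Σ (rowᵢ·colᵢ)/N² = (82·71 + 27·38)/109² = 0.5764
κ = (pₒ − pₑ)/(1 − pₑ) = (0.7523 − 0.5764)/(1 − 0.5764) = 0.415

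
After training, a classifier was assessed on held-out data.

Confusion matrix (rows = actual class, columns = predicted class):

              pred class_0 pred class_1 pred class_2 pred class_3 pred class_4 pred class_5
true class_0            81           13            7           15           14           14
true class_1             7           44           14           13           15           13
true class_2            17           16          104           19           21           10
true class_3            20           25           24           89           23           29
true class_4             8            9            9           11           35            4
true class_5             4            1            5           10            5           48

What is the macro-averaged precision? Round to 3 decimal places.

Per-class precision (TP/(TP+FP)):
  class_0: TP=81, FP=7+17+20+8+4=56 → 81/137 = 0.5912
  class_1: TP=44, FP=13+16+25+9+1=64 → 44/108 = 0.4074
  class_2: TP=104, FP=7+14+24+9+5=59 → 104/163 = 0.6380
  class_3: TP=89, FP=15+13+19+11+10=68 → 89/157 = 0.5669
  class_4: TP=35, FP=14+15+21+23+5=78 → 35/113 = 0.3097
  class_5: TP=48, FP=14+13+10+29+4=70 → 48/118 = 0.4068
Macro-precision = mean = (0.5912 + 0.4074 + 0.6380 + 0.5669 + 0.3097 + 0.4068) / 6 = 0.487

0.487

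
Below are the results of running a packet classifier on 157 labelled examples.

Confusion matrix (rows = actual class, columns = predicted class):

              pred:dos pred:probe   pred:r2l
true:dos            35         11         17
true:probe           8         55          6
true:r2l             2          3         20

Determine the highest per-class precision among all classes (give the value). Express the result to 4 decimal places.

0.7971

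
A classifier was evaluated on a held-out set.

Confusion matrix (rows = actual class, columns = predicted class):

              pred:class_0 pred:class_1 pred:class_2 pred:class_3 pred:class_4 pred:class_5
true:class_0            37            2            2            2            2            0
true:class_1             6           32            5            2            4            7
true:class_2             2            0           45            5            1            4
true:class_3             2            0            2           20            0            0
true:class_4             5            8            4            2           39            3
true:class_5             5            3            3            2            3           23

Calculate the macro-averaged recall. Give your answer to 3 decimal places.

0.708

Per-class recall (TP/(TP+FN)):
  class_0: TP=37, FN=2+2+2+2+0=8 → 37/45 = 0.8222
  class_1: TP=32, FN=6+5+2+4+7=24 → 32/56 = 0.5714
  class_2: TP=45, FN=2+0+5+1+4=12 → 45/57 = 0.7895
  class_3: TP=20, FN=2+0+2+0+0=4 → 20/24 = 0.8333
  class_4: TP=39, FN=5+8+4+2+3=22 → 39/61 = 0.6393
  class_5: TP=23, FN=5+3+3+2+3=16 → 23/39 = 0.5897
Macro-recall = mean = (0.8222 + 0.5714 + 0.7895 + 0.8333 + 0.6393 + 0.5897) / 6 = 0.708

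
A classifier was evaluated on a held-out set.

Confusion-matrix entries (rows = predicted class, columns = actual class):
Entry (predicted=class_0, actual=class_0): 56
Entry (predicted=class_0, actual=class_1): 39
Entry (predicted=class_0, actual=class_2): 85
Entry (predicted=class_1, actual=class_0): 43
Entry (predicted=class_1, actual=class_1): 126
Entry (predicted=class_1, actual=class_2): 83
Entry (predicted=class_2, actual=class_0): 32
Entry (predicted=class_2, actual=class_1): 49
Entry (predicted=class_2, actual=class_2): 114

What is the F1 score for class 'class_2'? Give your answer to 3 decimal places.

Take TP from the diagonal, FP from the rest of the 'class_2' prediction marginal, FN from the rest of the 'class_2' actual marginal.
F1 score = 2·TP/(2·TP+FP+FN).
class_2: TP=114, FP=32+49=81, FN=85+83=168 → 228/477 = 0.4780

0.478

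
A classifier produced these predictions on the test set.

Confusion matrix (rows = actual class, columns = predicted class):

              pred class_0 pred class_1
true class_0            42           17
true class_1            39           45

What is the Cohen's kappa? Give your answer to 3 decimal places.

Observed agreement pₒ = trace/N = 87/143 = 0.6084
Expected agreement pₑ = Σ (rowᵢ·colᵢ)/N² = (59·81 + 84·62)/143² = 0.4884
κ = (pₒ − pₑ)/(1 − pₑ) = (0.6084 − 0.4884)/(1 − 0.4884) = 0.235

0.235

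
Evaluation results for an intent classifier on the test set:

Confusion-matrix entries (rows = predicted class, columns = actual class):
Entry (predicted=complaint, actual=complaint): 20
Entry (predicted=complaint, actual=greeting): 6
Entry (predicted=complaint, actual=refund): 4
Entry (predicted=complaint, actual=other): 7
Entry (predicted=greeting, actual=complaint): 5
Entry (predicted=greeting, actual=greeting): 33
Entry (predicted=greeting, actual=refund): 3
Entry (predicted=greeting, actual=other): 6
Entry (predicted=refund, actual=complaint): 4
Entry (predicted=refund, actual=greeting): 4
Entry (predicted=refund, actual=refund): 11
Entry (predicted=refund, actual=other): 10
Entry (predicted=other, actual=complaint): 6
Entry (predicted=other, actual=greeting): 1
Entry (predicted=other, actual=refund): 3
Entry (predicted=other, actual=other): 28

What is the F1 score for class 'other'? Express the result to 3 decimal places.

F1 score = 2·TP/(2·TP+FP+FN).
other: TP=28, FP=6+1+3=10, FN=7+6+10=23 → 56/89 = 0.6292

0.629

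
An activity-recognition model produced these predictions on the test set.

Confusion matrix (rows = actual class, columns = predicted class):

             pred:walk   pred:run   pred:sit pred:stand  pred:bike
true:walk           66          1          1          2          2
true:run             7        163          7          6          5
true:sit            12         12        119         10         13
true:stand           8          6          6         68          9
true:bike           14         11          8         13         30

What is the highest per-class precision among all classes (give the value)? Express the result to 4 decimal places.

Per-class precision (TP/(TP+FP)):
  walk: TP=66, FP=7+12+8+14=41 → 66/107 = 0.61682
  run: TP=163, FP=1+12+6+11=30 → 163/193 = 0.84456
  sit: TP=119, FP=1+7+6+8=22 → 119/141 = 0.84397
  stand: TP=68, FP=2+6+10+13=31 → 68/99 = 0.68687
  bike: TP=30, FP=2+5+13+9=29 → 30/59 = 0.50847
Highest is class 'run' with precision = 0.8446.

0.8446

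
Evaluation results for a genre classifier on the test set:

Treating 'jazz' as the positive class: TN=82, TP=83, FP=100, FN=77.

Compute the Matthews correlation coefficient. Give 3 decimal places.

MCC = (TP·TN − FP·FN) / √((TP+FP)(TP+FN)(TN+FP)(TN+FN))
Numerator = 83·82 − 100·77 = -894
Denominator = √(183·160·182·159) = √847304640 = 29108.4977
MCC = -894 / 29108.4977 = -0.031

-0.031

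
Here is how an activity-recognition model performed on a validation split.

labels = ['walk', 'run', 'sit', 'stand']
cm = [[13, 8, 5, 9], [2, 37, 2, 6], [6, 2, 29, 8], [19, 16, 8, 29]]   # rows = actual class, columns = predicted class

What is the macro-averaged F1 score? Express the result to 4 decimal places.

0.5347

Per-class F1 score (2·TP/(2·TP+FP+FN)):
  walk: TP=13, FP=2+6+19=27, FN=8+5+9=22 → 26/75 = 0.34667
  run: TP=37, FP=8+2+16=26, FN=2+2+6=10 → 74/110 = 0.67273
  sit: TP=29, FP=5+2+8=15, FN=6+2+8=16 → 58/89 = 0.65169
  stand: TP=29, FP=9+6+8=23, FN=19+16+8=43 → 58/124 = 0.46774
Macro-F1 score = mean = (0.34667 + 0.67273 + 0.65169 + 0.46774) / 4 = 0.5347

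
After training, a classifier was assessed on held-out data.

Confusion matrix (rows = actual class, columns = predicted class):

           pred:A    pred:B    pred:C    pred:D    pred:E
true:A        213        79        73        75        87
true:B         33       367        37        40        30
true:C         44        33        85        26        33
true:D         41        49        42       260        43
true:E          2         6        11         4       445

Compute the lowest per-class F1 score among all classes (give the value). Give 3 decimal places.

Per-class F1 score (2·TP/(2·TP+FP+FN)):
  A: TP=213, FP=33+44+41+2=120, FN=79+73+75+87=314 → 426/860 = 0.4953
  B: TP=367, FP=79+33+49+6=167, FN=33+37+40+30=140 → 734/1041 = 0.7051
  C: TP=85, FP=73+37+42+11=163, FN=44+33+26+33=136 → 170/469 = 0.3625
  D: TP=260, FP=75+40+26+4=145, FN=41+49+42+43=175 → 520/840 = 0.6190
  E: TP=445, FP=87+30+33+43=193, FN=2+6+11+4=23 → 890/1106 = 0.8047
Lowest is class 'C' with F1 score = 0.362.

0.362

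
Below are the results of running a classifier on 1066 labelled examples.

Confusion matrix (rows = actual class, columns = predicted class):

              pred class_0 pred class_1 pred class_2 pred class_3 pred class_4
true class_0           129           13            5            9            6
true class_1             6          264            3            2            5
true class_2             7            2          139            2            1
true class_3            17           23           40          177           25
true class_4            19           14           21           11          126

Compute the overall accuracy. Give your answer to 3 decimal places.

0.783

Accuracy = trace / total = (129+264+139+177+126=835) / 1066 = 835/1066 = 0.783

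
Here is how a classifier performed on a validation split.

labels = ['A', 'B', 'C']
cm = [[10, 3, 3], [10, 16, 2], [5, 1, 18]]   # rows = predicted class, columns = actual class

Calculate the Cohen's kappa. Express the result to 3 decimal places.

0.476

Observed agreement pₒ = trace/N = 44/68 = 0.6471
Expected agreement pₑ = Σ (rowᵢ·colᵢ)/N² = (25·16 + 20·28 + 23·24)/68² = 0.3270
κ = (pₒ − pₑ)/(1 − pₑ) = (0.6471 − 0.3270)/(1 − 0.3270) = 0.476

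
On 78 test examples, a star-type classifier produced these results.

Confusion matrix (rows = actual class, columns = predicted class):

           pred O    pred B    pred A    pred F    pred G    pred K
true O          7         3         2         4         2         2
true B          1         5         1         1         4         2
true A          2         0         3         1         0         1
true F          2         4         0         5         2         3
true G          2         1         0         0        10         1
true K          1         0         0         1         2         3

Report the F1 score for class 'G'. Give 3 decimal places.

0.588

Take TP from the diagonal, FP from the rest of the 'G' prediction marginal, FN from the rest of the 'G' actual marginal.
F1 score = 2·TP/(2·TP+FP+FN).
G: TP=10, FP=2+4+0+2+2=10, FN=2+1+0+0+1=4 → 20/34 = 0.5882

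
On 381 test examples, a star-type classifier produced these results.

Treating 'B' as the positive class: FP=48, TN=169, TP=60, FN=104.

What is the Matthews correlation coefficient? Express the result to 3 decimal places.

MCC = (TP·TN − FP·FN) / √((TP+FP)(TP+FN)(TN+FP)(TN+FN))
Numerator = 60·169 − 48·104 = 5148
Denominator = √(108·164·217·273) = √1049276592 = 32392.5391
MCC = 5148 / 32392.5391 = 0.159

0.159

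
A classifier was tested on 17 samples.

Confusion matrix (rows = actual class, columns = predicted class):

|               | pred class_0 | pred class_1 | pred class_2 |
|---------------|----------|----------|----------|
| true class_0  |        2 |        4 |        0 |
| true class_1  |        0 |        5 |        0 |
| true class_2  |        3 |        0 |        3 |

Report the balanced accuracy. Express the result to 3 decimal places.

Balanced accuracy = mean of per-class recall.
  class_0: recall = 2/6 = 0.3333
  class_1: recall = 5/5 = 1.0000
  class_2: recall = 3/6 = 0.5000
Mean = (0.3333 + 1.0000 + 0.5000) / 3 = 0.611

0.611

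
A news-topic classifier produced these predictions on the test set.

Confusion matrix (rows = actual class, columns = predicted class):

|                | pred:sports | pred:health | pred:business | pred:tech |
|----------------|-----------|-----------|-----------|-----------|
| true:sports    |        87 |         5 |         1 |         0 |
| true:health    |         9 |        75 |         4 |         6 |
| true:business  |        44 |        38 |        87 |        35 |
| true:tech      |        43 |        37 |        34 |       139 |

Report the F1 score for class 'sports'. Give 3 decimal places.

One-vs-rest for 'sports': TP = diagonal; FP = other classes predicted 'sports'; FN = 'sports' predicted as other.
F1 score = 2·TP/(2·TP+FP+FN).
sports: TP=87, FP=9+44+43=96, FN=5+1+0=6 → 174/276 = 0.6304

0.630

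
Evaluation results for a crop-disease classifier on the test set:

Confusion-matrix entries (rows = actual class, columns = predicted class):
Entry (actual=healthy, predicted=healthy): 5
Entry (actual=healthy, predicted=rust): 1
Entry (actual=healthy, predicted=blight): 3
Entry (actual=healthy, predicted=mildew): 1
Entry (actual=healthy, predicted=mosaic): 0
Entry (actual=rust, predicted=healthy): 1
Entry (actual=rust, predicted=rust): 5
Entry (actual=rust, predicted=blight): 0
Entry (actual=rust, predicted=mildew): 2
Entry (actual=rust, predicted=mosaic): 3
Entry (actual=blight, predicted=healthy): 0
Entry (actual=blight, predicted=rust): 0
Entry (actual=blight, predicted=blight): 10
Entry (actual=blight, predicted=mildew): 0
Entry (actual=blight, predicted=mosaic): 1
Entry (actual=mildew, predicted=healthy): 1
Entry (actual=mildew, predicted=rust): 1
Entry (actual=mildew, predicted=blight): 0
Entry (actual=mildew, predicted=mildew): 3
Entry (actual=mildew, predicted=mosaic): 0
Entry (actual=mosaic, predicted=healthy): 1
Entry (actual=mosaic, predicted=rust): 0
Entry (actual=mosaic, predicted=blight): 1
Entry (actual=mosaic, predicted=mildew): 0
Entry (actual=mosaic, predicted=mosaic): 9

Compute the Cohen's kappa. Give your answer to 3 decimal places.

Observed agreement pₒ = trace/N = 32/48 = 0.6667
Expected agreement pₑ = Σ (rowᵢ·colᵢ)/N² = (10·8 + 11·7 + 11·14 + 5·6 + 11·13)/48² = 0.2101
κ = (pₒ − pₑ)/(1 − pₑ) = (0.6667 − 0.2101)/(1 − 0.2101) = 0.578

0.578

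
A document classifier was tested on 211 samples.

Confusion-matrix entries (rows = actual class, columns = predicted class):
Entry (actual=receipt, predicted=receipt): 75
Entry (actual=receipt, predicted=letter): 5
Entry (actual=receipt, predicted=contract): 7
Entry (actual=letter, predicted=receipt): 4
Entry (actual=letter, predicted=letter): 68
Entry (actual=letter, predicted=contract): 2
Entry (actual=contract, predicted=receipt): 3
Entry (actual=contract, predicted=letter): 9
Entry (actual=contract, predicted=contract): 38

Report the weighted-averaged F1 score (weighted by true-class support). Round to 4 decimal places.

0.8574

Per-class F1 score (2·TP/(2·TP+FP+FN)):
  receipt: TP=75, FP=4+3=7, FN=5+7=12 → 150/169 = 0.88757
  letter: TP=68, FP=5+9=14, FN=4+2=6 → 136/156 = 0.87179
  contract: TP=38, FP=7+2=9, FN=3+9=12 → 76/97 = 0.78351
Weighted-F1 score = Σ (supportᵢ/N)·F1 scoreᵢ with N=211: (87/211)·0.88757 + (74/211)·0.87179 + (50/211)·0.78351 = 0.8574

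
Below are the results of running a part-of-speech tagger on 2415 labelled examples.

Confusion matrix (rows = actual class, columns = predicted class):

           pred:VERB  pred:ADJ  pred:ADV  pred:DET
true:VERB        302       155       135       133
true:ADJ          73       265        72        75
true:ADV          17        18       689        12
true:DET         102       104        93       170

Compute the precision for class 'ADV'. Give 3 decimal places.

0.697

Take TP from the diagonal, FP from the rest of the 'ADV' prediction marginal, FN from the rest of the 'ADV' actual marginal.
precision = TP/(TP+FP).
ADV: TP=689, FP=135+72+93=300 → 689/989 = 0.6967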